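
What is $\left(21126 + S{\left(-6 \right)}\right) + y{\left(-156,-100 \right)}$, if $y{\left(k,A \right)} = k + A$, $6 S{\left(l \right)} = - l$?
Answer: $20871$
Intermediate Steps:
$S{\left(l \right)} = - \frac{l}{6}$ ($S{\left(l \right)} = \frac{\left(-1\right) l}{6} = - \frac{l}{6}$)
$y{\left(k,A \right)} = A + k$
$\left(21126 + S{\left(-6 \right)}\right) + y{\left(-156,-100 \right)} = \left(21126 - -1\right) - 256 = \left(21126 + 1\right) - 256 = 21127 - 256 = 20871$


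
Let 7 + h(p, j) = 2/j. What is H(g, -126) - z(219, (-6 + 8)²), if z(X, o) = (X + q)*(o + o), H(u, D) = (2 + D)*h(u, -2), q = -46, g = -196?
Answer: -392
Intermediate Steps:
h(p, j) = -7 + 2/j
H(u, D) = -16 - 8*D (H(u, D) = (2 + D)*(-7 + 2/(-2)) = (2 + D)*(-7 + 2*(-½)) = (2 + D)*(-7 - 1) = (2 + D)*(-8) = -16 - 8*D)
z(X, o) = 2*o*(-46 + X) (z(X, o) = (X - 46)*(o + o) = (-46 + X)*(2*o) = 2*o*(-46 + X))
H(g, -126) - z(219, (-6 + 8)²) = (-16 - 8*(-126)) - 2*(-6 + 8)²*(-46 + 219) = (-16 + 1008) - 2*2²*173 = 992 - 2*4*173 = 992 - 1*1384 = 992 - 1384 = -392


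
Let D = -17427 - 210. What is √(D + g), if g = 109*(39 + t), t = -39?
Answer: I*√17637 ≈ 132.8*I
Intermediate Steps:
D = -17637
g = 0 (g = 109*(39 - 39) = 109*0 = 0)
√(D + g) = √(-17637 + 0) = √(-17637) = I*√17637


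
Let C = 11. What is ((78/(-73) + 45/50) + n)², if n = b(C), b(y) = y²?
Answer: 7780474849/532900 ≈ 14600.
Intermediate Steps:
n = 121 (n = 11² = 121)
((78/(-73) + 45/50) + n)² = ((78/(-73) + 45/50) + 121)² = ((78*(-1/73) + 45*(1/50)) + 121)² = ((-78/73 + 9/10) + 121)² = (-123/730 + 121)² = (88207/730)² = 7780474849/532900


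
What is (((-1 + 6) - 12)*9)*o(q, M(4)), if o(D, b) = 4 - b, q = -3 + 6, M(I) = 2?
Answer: -126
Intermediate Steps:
q = 3
(((-1 + 6) - 12)*9)*o(q, M(4)) = (((-1 + 6) - 12)*9)*(4 - 1*2) = ((5 - 12)*9)*(4 - 2) = -7*9*2 = -63*2 = -126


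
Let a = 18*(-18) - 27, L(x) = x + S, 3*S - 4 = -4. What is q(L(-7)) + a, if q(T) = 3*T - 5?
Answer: -377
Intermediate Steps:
S = 0 (S = 4/3 + (1/3)*(-4) = 4/3 - 4/3 = 0)
L(x) = x (L(x) = x + 0 = x)
q(T) = -5 + 3*T
a = -351 (a = -324 - 27 = -351)
q(L(-7)) + a = (-5 + 3*(-7)) - 351 = (-5 - 21) - 351 = -26 - 351 = -377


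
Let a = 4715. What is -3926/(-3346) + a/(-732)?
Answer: -6451279/1224636 ≈ -5.2679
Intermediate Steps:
-3926/(-3346) + a/(-732) = -3926/(-3346) + 4715/(-732) = -3926*(-1/3346) + 4715*(-1/732) = 1963/1673 - 4715/732 = -6451279/1224636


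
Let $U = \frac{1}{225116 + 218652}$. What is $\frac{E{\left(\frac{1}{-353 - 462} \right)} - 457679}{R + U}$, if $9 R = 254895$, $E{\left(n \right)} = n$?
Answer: $- \frac{496587556315344}{30729369720245} \approx -16.16$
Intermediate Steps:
$R = \frac{84965}{3}$ ($R = \frac{1}{9} \cdot 254895 = \frac{84965}{3} \approx 28322.0$)
$U = \frac{1}{443768} \approx 2.2534 \cdot 10^{-6}$
$\frac{E{\left(\frac{1}{-353 - 462} \right)} - 457679}{R + U} = \frac{\frac{1}{-353 - 462} - 457679}{\frac{84965}{3} + \frac{1}{443768}} = \frac{\frac{1}{-815} - 457679}{\frac{37704748123}{1331304}} = \left(- \frac{1}{815} - 457679\right) \frac{1331304}{37704748123} = \left(- \frac{373008386}{815}\right) \frac{1331304}{37704748123} = - \frac{496587556315344}{30729369720245}$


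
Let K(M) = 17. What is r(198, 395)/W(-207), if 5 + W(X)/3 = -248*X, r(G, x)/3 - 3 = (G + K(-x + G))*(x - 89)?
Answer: 9399/7333 ≈ 1.2817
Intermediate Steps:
r(G, x) = 9 + 3*(-89 + x)*(17 + G) (r(G, x) = 9 + 3*((G + 17)*(x - 89)) = 9 + 3*((17 + G)*(-89 + x)) = 9 + 3*((-89 + x)*(17 + G)) = 9 + 3*(-89 + x)*(17 + G))
W(X) = -15 - 744*X (W(X) = -15 + 3*(-248*X) = -15 - 744*X)
r(198, 395)/W(-207) = (-4530 - 267*198 + 51*395 + 3*198*395)/(-15 - 744*(-207)) = (-4530 - 52866 + 20145 + 234630)/(-15 + 154008) = 197379/153993 = 197379*(1/153993) = 9399/7333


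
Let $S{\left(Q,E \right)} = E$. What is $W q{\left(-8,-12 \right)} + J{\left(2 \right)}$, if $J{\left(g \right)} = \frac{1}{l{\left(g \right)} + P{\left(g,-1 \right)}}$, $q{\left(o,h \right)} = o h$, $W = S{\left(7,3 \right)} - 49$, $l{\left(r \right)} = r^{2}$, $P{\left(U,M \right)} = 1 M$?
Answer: $- \frac{13247}{3} \approx -4415.7$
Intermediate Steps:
$P{\left(U,M \right)} = M$
$W = -46$ ($W = 3 - 49 = -46$)
$q{\left(o,h \right)} = h o$
$J{\left(g \right)} = \frac{1}{-1 + g^{2}}$ ($J{\left(g \right)} = \frac{1}{g^{2} - 1} = \frac{1}{-1 + g^{2}}$)
$W q{\left(-8,-12 \right)} + J{\left(2 \right)} = - 46 \left(\left(-12\right) \left(-8\right)\right) + \frac{1}{-1 + 2^{2}} = \left(-46\right) 96 + \frac{1}{-1 + 4} = -4416 + \frac{1}{3} = - \frac{13247}{3}$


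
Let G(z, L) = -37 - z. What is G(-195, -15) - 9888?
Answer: -9730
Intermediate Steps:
G(-195, -15) - 9888 = (-37 - 1*(-195)) - 9888 = (-37 + 195) - 9888 = 158 - 9888 = -9730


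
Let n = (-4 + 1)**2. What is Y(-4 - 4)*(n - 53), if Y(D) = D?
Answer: 352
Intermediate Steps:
n = 9 (n = (-3)**2 = 9)
Y(-4 - 4)*(n - 53) = (-4 - 4)*(9 - 53) = -8*(-44) = 352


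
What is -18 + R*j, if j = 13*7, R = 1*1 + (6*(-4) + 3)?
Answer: -1838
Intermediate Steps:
R = -20 (R = 1 + (-24 + 3) = 1 - 21 = -20)
j = 91
-18 + R*j = -18 - 20*91 = -18 - 1820 = -1838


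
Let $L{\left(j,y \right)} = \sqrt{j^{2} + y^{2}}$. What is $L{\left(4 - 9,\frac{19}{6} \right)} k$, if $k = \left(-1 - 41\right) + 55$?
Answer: $\frac{13 \sqrt{1261}}{6} \approx 76.94$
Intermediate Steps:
$k = 13$ ($k = -42 + 55 = 13$)
$L{\left(4 - 9,\frac{19}{6} \right)} k = \sqrt{\left(4 - 9\right)^{2} + \left(\frac{19}{6}\right)^{2}} \cdot 13 = \sqrt{\left(-5\right)^{2} + \left(19 \cdot \frac{1}{6}\right)^{2}} \cdot 13 = \sqrt{25 + \left(\frac{19}{6}\right)^{2}} \cdot 13 = \sqrt{25 + \frac{361}{36}} \cdot 13 = \sqrt{\frac{1261}{36}} \cdot 13 = \frac{\sqrt{1261}}{6} \cdot 13 = \frac{13 \sqrt{1261}}{6}$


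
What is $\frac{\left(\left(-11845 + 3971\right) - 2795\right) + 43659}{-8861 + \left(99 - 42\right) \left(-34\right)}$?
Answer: $- \frac{32990}{10799} \approx -3.0549$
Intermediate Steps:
$\frac{\left(\left(-11845 + 3971\right) - 2795\right) + 43659}{-8861 + \left(99 - 42\right) \left(-34\right)} = \frac{\left(-7874 - 2795\right) + 43659}{-8861 + 57 \left(-34\right)} = \frac{-10669 + 43659}{-8861 - 1938} = \frac{32990}{-10799} = 32990 \left(- \frac{1}{10799}\right) = - \frac{32990}{10799}$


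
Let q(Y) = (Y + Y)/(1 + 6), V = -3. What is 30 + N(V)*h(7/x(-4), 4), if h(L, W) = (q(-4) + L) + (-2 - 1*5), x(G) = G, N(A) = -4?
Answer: 487/7 ≈ 69.571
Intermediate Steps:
q(Y) = 2*Y/7 (q(Y) = (2*Y)/7 = (2*Y)*(⅐) = 2*Y/7)
h(L, W) = -57/7 + L (h(L, W) = ((2/7)*(-4) + L) + (-2 - 1*5) = (-8/7 + L) + (-2 - 5) = (-8/7 + L) - 7 = -57/7 + L)
30 + N(V)*h(7/x(-4), 4) = 30 - 4*(-57/7 + 7/(-4)) = 30 - 4*(-57/7 + 7*(-¼)) = 30 - 4*(-57/7 - 7/4) = 30 - 4*(-277/28) = 30 + 277/7 = 487/7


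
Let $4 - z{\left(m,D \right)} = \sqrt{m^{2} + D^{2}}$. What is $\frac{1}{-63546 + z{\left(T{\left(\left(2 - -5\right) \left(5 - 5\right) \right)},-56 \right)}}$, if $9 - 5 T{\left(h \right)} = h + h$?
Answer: $- \frac{1588550}{100939565619} + \frac{5 \sqrt{78481}}{100939565619} \approx -1.5724 \cdot 10^{-5}$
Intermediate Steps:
$T{\left(h \right)} = \frac{9}{5} - \frac{2 h}{5}$ ($T{\left(h \right)} = \frac{9}{5} - \frac{h + h}{5} = \frac{9}{5} - \frac{2 h}{5}$)
$z{\left(m,D \right)} = 4 - \sqrt{D^{2} + m^{2}}$ ($z{\left(m,D \right)} = 4 - \sqrt{m^{2} + D^{2}} = 4 - \sqrt{D^{2} + m^{2}}$)
$\frac{1}{-63546 + z{\left(T{\left(\left(2 - -5\right) \left(5 - 5\right) \right)},-56 \right)}} = \frac{1}{-63546 + \left(4 - \sqrt{\left(-56\right)^{2} + \left(\frac{9}{5} - \frac{2 \left(2 - -5\right) \left(5 - 5\right)}{5}\right)^{2}}\right)} = \frac{1}{-63546 + \left(4 - \sqrt{3136 + \left(\frac{9}{5} - \frac{2 \left(2 + 5\right) 0}{5}\right)^{2}}\right)} = \frac{1}{-63546 + \left(4 - \sqrt{3136 + \left(\frac{9}{5} - \frac{2 \cdot 7 \cdot 0}{5}\right)^{2}}\right)} = \frac{1}{-63546 + \left(4 - \sqrt{3136 + \left(\frac{9}{5} - 0\right)^{2}}\right)} = \frac{1}{-63546 + \left(4 - \sqrt{3136 + \left(\frac{9}{5} + 0\right)^{2}}\right)} = \frac{1}{-63546 + \left(4 - \sqrt{3136 + \left(\frac{9}{5}\right)^{2}}\right)} = \frac{1}{-63546 + \left(4 - \sqrt{3136 + \frac{81}{25}}\right)} = \frac{1}{-63546 + \left(4 - \sqrt{\frac{78481}{25}}\right)} = \frac{1}{-63546 + \left(4 - \frac{\sqrt{78481}}{5}\right)} = \frac{1}{-63542 - \frac{\sqrt{78481}}{5}}$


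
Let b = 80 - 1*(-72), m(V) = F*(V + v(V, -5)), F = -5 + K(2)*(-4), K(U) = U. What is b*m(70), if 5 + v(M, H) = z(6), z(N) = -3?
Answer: -122512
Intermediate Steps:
v(M, H) = -8 (v(M, H) = -5 - 3 = -8)
F = -13 (F = -5 + 2*(-4) = -5 - 8 = -13)
m(V) = 104 - 13*V (m(V) = -13*(V - 8) = -13*(-8 + V) = 104 - 13*V)
b = 152 (b = 80 + 72 = 152)
b*m(70) = 152*(104 - 13*70) = 152*(104 - 910) = 152*(-806) = -122512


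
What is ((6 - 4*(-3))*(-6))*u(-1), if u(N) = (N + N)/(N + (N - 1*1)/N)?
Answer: 216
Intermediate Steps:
u(N) = 2*N/(N + (-1 + N)/N) (u(N) = (2*N)/(N + (N - 1)/N) = (2*N)/(N + (-1 + N)/N) = 2*N/(N + (-1 + N)/N))
((6 - 4*(-3))*(-6))*u(-1) = ((6 - 4*(-3))*(-6))*(2*(-1)²/(-1 - 1 + (-1)²)) = ((6 + 12)*(-6))*(2*1/(-1 - 1 + 1)) = (18*(-6))*(2*1/(-1)) = -216*(-1) = -108*(-2) = 216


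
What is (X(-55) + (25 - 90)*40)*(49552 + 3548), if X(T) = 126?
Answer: -131369400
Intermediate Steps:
(X(-55) + (25 - 90)*40)*(49552 + 3548) = (126 + (25 - 90)*40)*(49552 + 3548) = (126 - 65*40)*53100 = (126 - 2600)*53100 = -2474*53100 = -131369400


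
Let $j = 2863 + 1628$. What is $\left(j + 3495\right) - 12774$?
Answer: $-4788$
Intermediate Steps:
$j = 4491$
$\left(j + 3495\right) - 12774 = \left(4491 + 3495\right) - 12774 = 7986 - 12774 = -4788$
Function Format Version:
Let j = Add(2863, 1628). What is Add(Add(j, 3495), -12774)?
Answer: -4788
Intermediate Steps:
j = 4491
Add(Add(j, 3495), -12774) = Add(Add(4491, 3495), -12774) = Add(7986, -12774) = -4788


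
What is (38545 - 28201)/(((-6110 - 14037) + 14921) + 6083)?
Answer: 10344/857 ≈ 12.070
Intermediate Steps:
(38545 - 28201)/(((-6110 - 14037) + 14921) + 6083) = 10344/((-20147 + 14921) + 6083) = 10344/(-5226 + 6083) = 10344/857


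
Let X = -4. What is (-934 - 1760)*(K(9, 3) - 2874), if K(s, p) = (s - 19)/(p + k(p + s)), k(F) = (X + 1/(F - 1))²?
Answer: 4282448403/553 ≈ 7.7440e+6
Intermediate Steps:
k(F) = (-4 + 1/(-1 + F))² (k(F) = (-4 + 1/(F - 1))² = (-4 + 1/(-1 + F))²)
K(s, p) = (-19 + s)/(p + (5 - 4*p - 4*s)²/(-1 + p + s)²) (K(s, p) = (s - 19)/(p + (5 - 4*(p + s))²/(-1 + (p + s))²) = (-19 + s)/(p + (5 + (-4*p - 4*s))²/(-1 + p + s)²) = (-19 + s)/(p + (5 - 4*p - 4*s)²/(-1 + p + s)²))
(-934 - 1760)*(K(9, 3) - 2874) = (-934 - 1760)*((-1 + 3 + 9)²*(-19 + 9)/((5 - 4*3 - 4*9)² + 3*(-1 + 3 + 9)²) - 2874) = -2694*(11²*(-10)/((5 - 12 - 36)² + 3*11²) - 2874) = -2694*(121*(-10)/((-43)² + 3*121) - 2874) = -2694*(121*(-10)/(1849 + 363) - 2874) = -2694*(121*(-10)/2212 - 2874) = -2694*((1/2212)*121*(-10) - 2874) = -2694*(-605/1106 - 2874) = -2694*(-3179249/1106) = 4282448403/553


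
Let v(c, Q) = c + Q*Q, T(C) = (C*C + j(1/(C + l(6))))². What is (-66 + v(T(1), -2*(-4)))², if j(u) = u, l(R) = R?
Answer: 1156/2401 ≈ 0.48147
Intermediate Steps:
T(C) = (C² + 1/(6 + C))² (T(C) = (C*C + 1/(C + 6))² = (C² + 1/(6 + C))²)
v(c, Q) = c + Q²
(-66 + v(T(1), -2*(-4)))² = (-66 + ((1 + 1²*(6 + 1))²/(6 + 1)² + (-2*(-4))²))² = (-66 + ((1 + 1*7)²/7² + 8²))² = (-66 + ((1 + 7)²*(1/49) + 64))² = (-66 + (8²*(1/49) + 64))² = (-66 + (64*(1/49) + 64))² = (-66 + (64/49 + 64))² = (-66 + 3200/49)² = (-34/49)² = 1156/2401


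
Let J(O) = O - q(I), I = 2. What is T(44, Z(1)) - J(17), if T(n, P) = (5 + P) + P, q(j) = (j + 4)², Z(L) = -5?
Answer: 14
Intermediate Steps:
q(j) = (4 + j)²
T(n, P) = 5 + 2*P
J(O) = -36 + O (J(O) = O - (4 + 2)² = O - 1*6² = O - 1*36 = O - 36 = -36 + O)
T(44, Z(1)) - J(17) = (5 + 2*(-5)) - (-36 + 17) = (5 - 10) - 1*(-19) = -5 + 19 = 14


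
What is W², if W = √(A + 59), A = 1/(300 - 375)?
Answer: 4424/75 ≈ 58.987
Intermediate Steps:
A = -1/75 (A = 1/(-75) = -1/75 ≈ -0.013333)
W = 2*√3318/15 (W = √(-1/75 + 59) = √(4424/75) = 2*√3318/15 ≈ 7.6803)
W² = (2*√3318/15)² = 4424/75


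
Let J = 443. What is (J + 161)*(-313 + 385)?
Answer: 43488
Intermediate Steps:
(J + 161)*(-313 + 385) = (443 + 161)*(-313 + 385) = 604*72 = 43488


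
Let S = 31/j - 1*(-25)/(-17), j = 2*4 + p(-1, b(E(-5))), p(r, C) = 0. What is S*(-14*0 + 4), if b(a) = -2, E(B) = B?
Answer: 327/34 ≈ 9.6176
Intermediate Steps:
j = 8 (j = 2*4 + 0 = 8 + 0 = 8)
S = 327/136 (S = 31/8 - 1*(-25)/(-17) = 31*(1/8) + 25*(-1/17) = 31/8 - 25/17 = 327/136 ≈ 2.4044)
S*(-14*0 + 4) = 327*(-14*0 + 4)/136 = 327*(0 + 4)/136 = (327/136)*4 = 327/34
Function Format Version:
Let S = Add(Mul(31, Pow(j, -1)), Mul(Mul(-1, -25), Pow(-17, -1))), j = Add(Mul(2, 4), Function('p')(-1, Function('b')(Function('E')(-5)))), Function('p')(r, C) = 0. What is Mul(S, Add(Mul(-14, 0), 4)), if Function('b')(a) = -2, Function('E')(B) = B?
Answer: Rational(327, 34) ≈ 9.6176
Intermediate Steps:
j = 8 (j = Add(Mul(2, 4), 0) = Add(8, 0) = 8)
S = Rational(327, 136) (S = Add(Mul(31, Pow(8, -1)), Mul(Mul(-1, -25), Pow(-17, -1))) = Add(Mul(31, Rational(1, 8)), Mul(25, Rational(-1, 17))) = Add(Rational(31, 8), Rational(-25, 17)) = Rational(327, 136) ≈ 2.4044)
Mul(S, Add(Mul(-14, 0), 4)) = Mul(Rational(327, 136), Add(Mul(-14, 0), 4)) = Mul(Rational(327, 136), Add(0, 4)) = Mul(Rational(327, 136), 4) = Rational(327, 34)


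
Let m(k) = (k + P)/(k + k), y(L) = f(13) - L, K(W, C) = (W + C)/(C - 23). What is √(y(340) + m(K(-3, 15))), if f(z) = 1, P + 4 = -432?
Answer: I*√6954/6 ≈ 13.898*I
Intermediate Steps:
P = -436 (P = -4 - 432 = -436)
K(W, C) = (C + W)/(-23 + C)
y(L) = 1 - L
m(k) = (-436 + k)/(2*k) (m(k) = (k - 436)/(k + k) = (-436 + k)/((2*k)) = (-436 + k)*(1/(2*k)) = (-436 + k)/(2*k))
√(y(340) + m(K(-3, 15))) = √((1 - 1*340) + (-436 + (15 - 3)/(-23 + 15))/(2*(((15 - 3)/(-23 + 15))))) = √((1 - 340) + (-436 + 12/(-8))/(2*((12/(-8))))) = √(-339 + (-436 - ⅛*12)/(2*((-⅛*12)))) = √(-339 + (-436 - 3/2)/(2*(-3/2))) = √(-339 + (½)*(-⅔)*(-875/2)) = √(-339 + 875/6) = √(-1159/6) = I*√6954/6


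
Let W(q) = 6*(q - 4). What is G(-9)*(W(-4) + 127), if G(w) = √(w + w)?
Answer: 237*I*√2 ≈ 335.17*I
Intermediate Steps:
W(q) = -24 + 6*q (W(q) = 6*(-4 + q) = -24 + 6*q)
G(w) = √2*√w (G(w) = √(2*w) = √2*√w)
G(-9)*(W(-4) + 127) = (√2*√(-9))*((-24 + 6*(-4)) + 127) = (√2*(3*I))*((-24 - 24) + 127) = (3*I*√2)*(-48 + 127) = (3*I*√2)*79 = 237*I*√2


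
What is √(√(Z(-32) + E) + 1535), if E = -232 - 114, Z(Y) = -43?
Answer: √(1535 + I*√389) ≈ 39.18 + 0.2517*I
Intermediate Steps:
E = -346
√(√(Z(-32) + E) + 1535) = √(√(-43 - 346) + 1535) = √(√(-389) + 1535) = √(I*√389 + 1535) = √(1535 + I*√389)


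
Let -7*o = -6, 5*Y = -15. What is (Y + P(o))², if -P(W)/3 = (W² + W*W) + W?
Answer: 239121/2401 ≈ 99.592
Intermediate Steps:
Y = -3 (Y = (⅕)*(-15) = -3)
o = 6/7 (o = -⅐*(-6) = 6/7 ≈ 0.85714)
P(W) = -6*W² - 3*W (P(W) = -3*((W² + W*W) + W) = -3*((W² + W²) + W) = -3*(2*W² + W) = -3*(W + 2*W²) = -6*W² - 3*W)
(Y + P(o))² = (-3 - 3*6/7*(1 + 2*(6/7)))² = (-3 - 3*6/7*(1 + 12/7))² = (-3 - 3*6/7*19/7)² = (-3 - 342/49)² = (-489/49)² = 239121/2401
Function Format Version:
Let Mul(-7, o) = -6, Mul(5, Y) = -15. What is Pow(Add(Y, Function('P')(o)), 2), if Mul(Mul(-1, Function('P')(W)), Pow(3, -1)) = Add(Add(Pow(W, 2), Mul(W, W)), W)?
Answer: Rational(239121, 2401) ≈ 99.592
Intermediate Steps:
Y = -3 (Y = Mul(Rational(1, 5), -15) = -3)
o = Rational(6, 7) (o = Mul(Rational(-1, 7), -6) = Rational(6, 7) ≈ 0.85714)
Function('P')(W) = Add(Mul(-6, Pow(W, 2)), Mul(-3, W)) (Function('P')(W) = Mul(-3, Add(Add(Pow(W, 2), Mul(W, W)), W)) = Mul(-3, Add(Add(Pow(W, 2), Pow(W, 2)), W)) = Mul(-3, Add(Mul(2, Pow(W, 2)), W)) = Mul(-3, Add(W, Mul(2, Pow(W, 2)))) = Add(Mul(-6, Pow(W, 2)), Mul(-3, W)))
Pow(Add(Y, Function('P')(o)), 2) = Pow(Add(-3, Mul(-3, Rational(6, 7), Add(1, Mul(2, Rational(6, 7))))), 2) = Pow(Add(-3, Mul(-3, Rational(6, 7), Add(1, Rational(12, 7)))), 2) = Pow(Add(-3, Mul(-3, Rational(6, 7), Rational(19, 7))), 2) = Pow(Add(-3, Rational(-342, 49)), 2) = Pow(Rational(-489, 49), 2) = Rational(239121, 2401)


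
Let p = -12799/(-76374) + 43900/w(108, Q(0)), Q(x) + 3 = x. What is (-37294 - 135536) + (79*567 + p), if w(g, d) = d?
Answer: -10896291239/76374 ≈ -1.4267e+5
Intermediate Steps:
Q(x) = -3 + x
p = -1117593401/76374 (p = -12799/(-76374) + 43900/(-3 + 0) = -12799*(-1/76374) + 43900/(-3) = 12799/76374 + 43900*(-⅓) = 12799/76374 - 43900/3 = -1117593401/76374 ≈ -14633.)
(-37294 - 135536) + (79*567 + p) = (-37294 - 135536) + (79*567 - 1117593401/76374) = -172830 + (44793 - 1117593401/76374) = -172830 + 2303427181/76374 = -10896291239/76374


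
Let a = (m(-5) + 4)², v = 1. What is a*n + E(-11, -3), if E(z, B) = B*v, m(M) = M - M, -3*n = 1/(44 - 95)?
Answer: -443/153 ≈ -2.8954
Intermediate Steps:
n = 1/153 (n = -1/(3*(44 - 95)) = -⅓/(-51) = -⅓*(-1/51) = 1/153 ≈ 0.0065359)
m(M) = 0
E(z, B) = B (E(z, B) = B*1 = B)
a = 16 (a = (0 + 4)² = 4² = 16)
a*n + E(-11, -3) = 16*(1/153) - 3 = 16/153 - 3 = -443/153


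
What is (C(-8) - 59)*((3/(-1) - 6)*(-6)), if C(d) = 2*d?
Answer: -4050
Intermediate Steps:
(C(-8) - 59)*((3/(-1) - 6)*(-6)) = (2*(-8) - 59)*((3/(-1) - 6)*(-6)) = (-16 - 59)*((3*(-1) - 6)*(-6)) = -75*(-3 - 6)*(-6) = -(-675)*(-6) = -75*54 = -4050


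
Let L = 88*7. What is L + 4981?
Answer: 5597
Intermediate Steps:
L = 616
L + 4981 = 616 + 4981 = 5597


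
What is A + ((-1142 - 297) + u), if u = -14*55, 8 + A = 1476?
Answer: -741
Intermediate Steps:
A = 1468 (A = -8 + 1476 = 1468)
u = -770
A + ((-1142 - 297) + u) = 1468 + ((-1142 - 297) - 770) = 1468 + (-1439 - 770) = 1468 - 2209 = -741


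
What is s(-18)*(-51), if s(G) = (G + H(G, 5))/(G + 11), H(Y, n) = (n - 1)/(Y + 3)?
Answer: -4658/35 ≈ -133.09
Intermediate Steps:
H(Y, n) = (-1 + n)/(3 + Y)
s(G) = (G + 4/(3 + G))/(11 + G) (s(G) = (G + (-1 + 5)/(3 + G))/(G + 11) = (G + 4/(3 + G))/(11 + G))
s(-18)*(-51) = ((4 - 18*(3 - 18))/((3 - 18)*(11 - 18)))*(-51) = ((4 - 18*(-15))/(-15*(-7)))*(-51) = -1/15*(-1/7)*(4 + 270)*(-51) = -1/15*(-1/7)*274*(-51) = (274/105)*(-51) = -4658/35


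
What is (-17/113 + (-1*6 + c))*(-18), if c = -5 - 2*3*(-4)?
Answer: -26136/113 ≈ -231.29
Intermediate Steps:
c = 19 (c = -5 - 6*(-4) = -5 + 24 = 19)
(-17/113 + (-1*6 + c))*(-18) = (-17/113 + (-1*6 + 19))*(-18) = (-17*1/113 + (-6 + 19))*(-18) = (-17/113 + 13)*(-18) = (1452/113)*(-18) = -26136/113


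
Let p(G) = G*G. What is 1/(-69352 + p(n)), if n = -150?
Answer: -1/46852 ≈ -2.1344e-5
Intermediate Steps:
p(G) = G²
1/(-69352 + p(n)) = 1/(-69352 + (-150)²) = 1/(-69352 + 22500) = 1/(-46852) = -1/46852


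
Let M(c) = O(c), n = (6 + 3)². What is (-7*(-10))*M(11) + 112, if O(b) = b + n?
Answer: 6552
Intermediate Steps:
n = 81 (n = 9² = 81)
O(b) = 81 + b (O(b) = b + 81 = 81 + b)
M(c) = 81 + c
(-7*(-10))*M(11) + 112 = (-7*(-10))*(81 + 11) + 112 = 70*92 + 112 = 6440 + 112 = 6552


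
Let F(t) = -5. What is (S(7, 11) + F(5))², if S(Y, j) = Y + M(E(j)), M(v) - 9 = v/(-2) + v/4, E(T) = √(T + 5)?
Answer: 100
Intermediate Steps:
E(T) = √(5 + T)
M(v) = 9 - v/4 (M(v) = 9 + (v/(-2) + v/4) = 9 + (v*(-½) + v*(¼)) = 9 + (-v/2 + v/4) = 9 - v/4)
S(Y, j) = 9 + Y - √(5 + j)/4 (S(Y, j) = Y + (9 - √(5 + j)/4) = 9 + Y - √(5 + j)/4)
(S(7, 11) + F(5))² = ((9 + 7 - √(5 + 11)/4) - 5)² = ((9 + 7 - √16/4) - 5)² = ((9 + 7 - ¼*4) - 5)² = ((9 + 7 - 1) - 5)² = (15 - 5)² = 10² = 100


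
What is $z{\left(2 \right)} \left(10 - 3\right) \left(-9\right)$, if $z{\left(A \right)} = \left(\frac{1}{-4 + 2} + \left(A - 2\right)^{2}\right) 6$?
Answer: $189$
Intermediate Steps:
$z{\left(A \right)} = -3 + 6 \left(-2 + A\right)^{2}$ ($z{\left(A \right)} = \left(\frac{1}{-2} + \left(-2 + A\right)^{2}\right) 6 = \left(- \frac{1}{2} + \left(-2 + A\right)^{2}\right) 6 = -3 + 6 \left(-2 + A\right)^{2}$)
$z{\left(2 \right)} \left(10 - 3\right) \left(-9\right) = \left(-3 + 6 \left(-2 + 2\right)^{2}\right) \left(10 - 3\right) \left(-9\right) = \left(-3 + 6 \cdot 0^{2}\right) 7 \left(-9\right) = \left(-3 + 6 \cdot 0\right) \left(-63\right) = \left(-3 + 0\right) \left(-63\right) = \left(-3\right) \left(-63\right) = 189$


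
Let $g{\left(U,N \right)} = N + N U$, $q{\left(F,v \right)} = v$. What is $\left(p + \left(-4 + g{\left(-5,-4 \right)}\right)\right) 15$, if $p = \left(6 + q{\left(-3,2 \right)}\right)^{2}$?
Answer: $1140$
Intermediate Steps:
$p = 64$ ($p = \left(6 + 2\right)^{2} = 8^{2} = 64$)
$\left(p + \left(-4 + g{\left(-5,-4 \right)}\right)\right) 15 = \left(64 - \left(4 + 4 \left(1 - 5\right)\right)\right) 15 = \left(64 - -12\right) 15 = \left(64 + \left(-4 + 16\right)\right) 15 = \left(64 + 12\right) 15 = 76 \cdot 15 = 1140$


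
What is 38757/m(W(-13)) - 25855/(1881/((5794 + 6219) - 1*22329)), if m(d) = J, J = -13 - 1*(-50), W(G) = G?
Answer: 9941548577/69597 ≈ 1.4284e+5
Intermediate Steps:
J = 37 (J = -13 + 50 = 37)
m(d) = 37
38757/m(W(-13)) - 25855/(1881/((5794 + 6219) - 1*22329)) = 38757/37 - 25855/(1881/((5794 + 6219) - 1*22329)) = 38757*(1/37) - 25855/(1881/(12013 - 22329)) = 38757/37 - 25855/(1881/(-10316)) = 38757/37 - 25855/(1881*(-1/10316)) = 38757/37 - 25855/(-1881/10316) = 38757/37 - 25855*(-10316/1881) = 38757/37 + 266720180/1881 = 9941548577/69597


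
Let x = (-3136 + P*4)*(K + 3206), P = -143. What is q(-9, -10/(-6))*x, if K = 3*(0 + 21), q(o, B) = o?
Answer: 109093068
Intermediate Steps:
K = 63 (K = 3*21 = 63)
x = -12121452 (x = (-3136 - 143*4)*(63 + 3206) = (-3136 - 572)*3269 = -3708*3269 = -12121452)
q(-9, -10/(-6))*x = -9*(-12121452) = 109093068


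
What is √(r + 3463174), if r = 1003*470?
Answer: 6*√109294 ≈ 1983.6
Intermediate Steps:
r = 471410
√(r + 3463174) = √(471410 + 3463174) = √3934584 = 6*√109294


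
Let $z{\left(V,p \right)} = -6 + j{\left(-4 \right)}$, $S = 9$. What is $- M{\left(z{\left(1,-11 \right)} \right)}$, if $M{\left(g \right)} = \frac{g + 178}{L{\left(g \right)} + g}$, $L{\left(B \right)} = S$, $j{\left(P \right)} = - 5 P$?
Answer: $- \frac{192}{23} \approx -8.3478$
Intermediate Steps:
$L{\left(B \right)} = 9$
$z{\left(V,p \right)} = 14$ ($z{\left(V,p \right)} = -6 - -20 = -6 + 20 = 14$)
$M{\left(g \right)} = \frac{178 + g}{9 + g}$ ($M{\left(g \right)} = \frac{g + 178}{9 + g} = \frac{178 + g}{9 + g}$)
$- M{\left(z{\left(1,-11 \right)} \right)} = - \frac{178 + 14}{9 + 14} = - \frac{192}{23}$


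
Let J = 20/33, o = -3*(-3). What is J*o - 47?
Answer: -457/11 ≈ -41.545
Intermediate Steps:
o = 9
J = 20/33 (J = 20*(1/33) = 20/33 ≈ 0.60606)
J*o - 47 = (20/33)*9 - 47 = 60/11 - 47 = -457/11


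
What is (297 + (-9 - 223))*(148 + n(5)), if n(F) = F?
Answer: 9945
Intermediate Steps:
(297 + (-9 - 223))*(148 + n(5)) = (297 + (-9 - 223))*(148 + 5) = (297 - 232)*153 = 65*153 = 9945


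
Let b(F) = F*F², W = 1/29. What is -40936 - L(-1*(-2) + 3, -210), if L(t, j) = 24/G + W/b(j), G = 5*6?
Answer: -10994355439199/268569000 ≈ -40937.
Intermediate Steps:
W = 1/29 ≈ 0.034483
b(F) = F³
G = 30
L(t, j) = ⅘ + 1/(29*j³) (L(t, j) = 24/30 + 1/(29*(j³)) = 24*(1/30) + 1/(29*j³) = ⅘ + 1/(29*j³))
-40936 - L(-1*(-2) + 3, -210) = -40936 - (⅘ + (1/29)/(-210)³) = -40936 - (⅘ + (1/29)*(-1/9261000)) = -40936 - (⅘ - 1/268569000) = -40936 - 1*214855199/268569000 = -40936 - 214855199/268569000 = -10994355439199/268569000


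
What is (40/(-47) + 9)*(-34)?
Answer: -13022/47 ≈ -277.06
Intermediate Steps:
(40/(-47) + 9)*(-34) = (40*(-1/47) + 9)*(-34) = (-40/47 + 9)*(-34) = (383/47)*(-34) = -13022/47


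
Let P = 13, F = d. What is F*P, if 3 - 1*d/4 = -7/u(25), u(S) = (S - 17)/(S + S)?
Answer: 2431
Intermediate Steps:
u(S) = (-17 + S)/(2*S) (u(S) = (-17 + S)/((2*S)) = (-17 + S)*(1/(2*S)) = (-17 + S)/(2*S))
d = 187 (d = 12 - (-28)/((½)*(-17 + 25)/25) = 12 - (-28)/((½)*(1/25)*8) = 12 - (-28)/4/25 = 12 - (-28)*25/4 = 12 - 4*(-175/4) = 12 + 175 = 187)
F = 187
F*P = 187*13 = 2431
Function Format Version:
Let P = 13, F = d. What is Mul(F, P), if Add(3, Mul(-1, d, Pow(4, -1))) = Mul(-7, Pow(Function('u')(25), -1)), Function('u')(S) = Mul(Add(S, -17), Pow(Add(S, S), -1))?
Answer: 2431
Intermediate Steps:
Function('u')(S) = Mul(Rational(1, 2), Pow(S, -1), Add(-17, S)) (Function('u')(S) = Mul(Add(-17, S), Pow(Mul(2, S), -1)) = Mul(Add(-17, S), Mul(Rational(1, 2), Pow(S, -1))) = Mul(Rational(1, 2), Pow(S, -1), Add(-17, S)))
d = 187 (d = Add(12, Mul(-4, Mul(-7, Pow(Mul(Rational(1, 2), Pow(25, -1), Add(-17, 25)), -1)))) = Add(12, Mul(-4, Mul(-7, Pow(Mul(Rational(1, 2), Rational(1, 25), 8), -1)))) = Add(12, Mul(-4, Mul(-7, Pow(Rational(4, 25), -1)))) = Add(12, Mul(-4, Mul(-7, Rational(25, 4)))) = Add(12, Mul(-4, Rational(-175, 4))) = Add(12, 175) = 187)
F = 187
Mul(F, P) = Mul(187, 13) = 2431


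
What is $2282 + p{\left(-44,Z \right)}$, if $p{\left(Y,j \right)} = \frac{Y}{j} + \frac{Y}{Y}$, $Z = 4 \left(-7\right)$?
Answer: $\frac{15992}{7} \approx 2284.6$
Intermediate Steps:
$Z = -28$
$p{\left(Y,j \right)} = 1 + \frac{Y}{j}$ ($p{\left(Y,j \right)} = \frac{Y}{j} + 1 = 1 + \frac{Y}{j}$)
$2282 + p{\left(-44,Z \right)} = 2282 + \frac{-44 - 28}{-28} = 2282 - - \frac{18}{7} = 2282 + \frac{18}{7} = \frac{15992}{7}$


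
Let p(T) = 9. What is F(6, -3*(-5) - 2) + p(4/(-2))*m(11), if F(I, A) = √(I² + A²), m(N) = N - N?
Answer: √205 ≈ 14.318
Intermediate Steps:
m(N) = 0
F(I, A) = √(A² + I²)
F(6, -3*(-5) - 2) + p(4/(-2))*m(11) = √((-3*(-5) - 2)² + 6²) + 9*0 = √((15 - 2)² + 36) + 0 = √(13² + 36) + 0 = √(169 + 36) + 0 = √205 + 0 = √205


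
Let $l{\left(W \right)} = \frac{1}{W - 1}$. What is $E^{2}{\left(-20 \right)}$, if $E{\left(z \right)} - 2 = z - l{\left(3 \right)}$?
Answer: $\frac{1369}{4} \approx 342.25$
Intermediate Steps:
$l{\left(W \right)} = \frac{1}{-1 + W}$
$E{\left(z \right)} = \frac{3}{2} + z$ ($E{\left(z \right)} = 2 + \left(z - \frac{1}{-1 + 3}\right) = 2 + \left(z - \frac{1}{2}\right) = 2 + \left(- \frac{1}{2} + z\right) = \frac{3}{2} + z$)
$E^{2}{\left(-20 \right)} = \left(\frac{3}{2} - 20\right)^{2} = \left(- \frac{37}{2}\right)^{2} = \frac{1369}{4}$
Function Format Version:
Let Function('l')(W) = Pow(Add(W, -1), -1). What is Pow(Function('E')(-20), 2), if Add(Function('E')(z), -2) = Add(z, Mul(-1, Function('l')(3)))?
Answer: Rational(1369, 4) ≈ 342.25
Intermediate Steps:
Function('l')(W) = Pow(Add(-1, W), -1)
Function('E')(z) = Add(Rational(3, 2), z) (Function('E')(z) = Add(2, Add(z, Mul(-1, Pow(Add(-1, 3), -1)))) = Add(2, Add(z, Mul(-1, Pow(2, -1)))) = Add(2, Add(z, Mul(-1, Rational(1, 2)))) = Add(2, Add(z, Rational(-1, 2))) = Add(2, Add(Rational(-1, 2), z)) = Add(Rational(3, 2), z))
Pow(Function('E')(-20), 2) = Pow(Add(Rational(3, 2), -20), 2) = Pow(Rational(-37, 2), 2) = Rational(1369, 4)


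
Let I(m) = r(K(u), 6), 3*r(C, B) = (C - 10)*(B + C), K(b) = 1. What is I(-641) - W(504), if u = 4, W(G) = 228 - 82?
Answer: -167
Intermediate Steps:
W(G) = 146
r(C, B) = (-10 + C)*(B + C)/3 (r(C, B) = ((C - 10)*(B + C))/3 = ((-10 + C)*(B + C))/3 = (-10 + C)*(B + C)/3)
I(m) = -21 (I(m) = -10/3*6 - 10/3*1 + (⅓)*1² + (⅓)*6*1 = -20 - 10/3 + (⅓)*1 + 2 = -20 - 10/3 + ⅓ + 2 = -21)
I(-641) - W(504) = -21 - 1*146 = -21 - 146 = -167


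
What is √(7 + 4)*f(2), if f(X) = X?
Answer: 2*√11 ≈ 6.6332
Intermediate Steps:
√(7 + 4)*f(2) = √(7 + 4)*2 = √11*2 = 2*√11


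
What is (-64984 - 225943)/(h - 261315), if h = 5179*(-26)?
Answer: 41561/56567 ≈ 0.73472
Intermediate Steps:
h = -134654
(-64984 - 225943)/(h - 261315) = (-64984 - 225943)/(-134654 - 261315) = -290927/(-395969) = -290927*(-1/395969) = 41561/56567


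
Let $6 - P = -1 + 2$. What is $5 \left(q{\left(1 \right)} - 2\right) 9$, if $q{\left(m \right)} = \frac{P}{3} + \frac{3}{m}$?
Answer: $120$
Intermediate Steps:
$P = 5$ ($P = 6 - \left(-1 + 2\right) = 6 - 1 = 5$)
$q{\left(m \right)} = \frac{5}{3} + \frac{3}{m}$
$5 \left(q{\left(1 \right)} - 2\right) 9 = 5 \left(\left(\frac{5}{3} + \frac{3}{1}\right) - 2\right) 9 = 5 \left(\left(\frac{5}{3} + 3 \cdot 1\right) - 2\right) 9 = 5 \left(\left(\frac{5}{3} + 3\right) - 2\right) 9 = 5 \left(\frac{14}{3} - 2\right) 9 = 5 \cdot \frac{8}{3} \cdot 9 = \frac{40}{3} \cdot 9 = 120$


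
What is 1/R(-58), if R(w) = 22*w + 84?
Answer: -1/1192 ≈ -0.00083893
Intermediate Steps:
R(w) = 84 + 22*w
1/R(-58) = 1/(84 + 22*(-58)) = 1/(84 - 1276) = 1/(-1192) = -1/1192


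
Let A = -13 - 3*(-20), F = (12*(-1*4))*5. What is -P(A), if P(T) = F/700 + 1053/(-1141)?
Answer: 7221/5705 ≈ 1.2657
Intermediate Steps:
F = -240 (F = (12*(-4))*5 = -48*5 = -240)
A = 47 (A = -13 + 60 = 47)
P(T) = -7221/5705 (P(T) = -240/700 + 1053/(-1141) = -240*1/700 + 1053*(-1/1141) = -12/35 - 1053/1141 = -7221/5705)
-P(A) = -1*(-7221/5705) = 7221/5705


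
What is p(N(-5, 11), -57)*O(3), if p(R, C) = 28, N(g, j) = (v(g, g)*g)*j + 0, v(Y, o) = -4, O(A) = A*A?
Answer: 252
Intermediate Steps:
O(A) = A²
N(g, j) = -4*g*j (N(g, j) = (-4*g)*j + 0 = -4*g*j + 0 = -4*g*j)
p(N(-5, 11), -57)*O(3) = 28*3² = 28*9 = 252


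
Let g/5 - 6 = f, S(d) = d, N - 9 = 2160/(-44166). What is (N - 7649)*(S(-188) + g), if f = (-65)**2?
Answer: -1179150532800/7361 ≈ -1.6019e+8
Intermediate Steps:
N = 65889/7361 (N = 9 + 2160/(-44166) = 9 + 2160*(-1/44166) = 9 - 360/7361 = 65889/7361 ≈ 8.9511)
f = 4225
g = 21155 (g = 30 + 5*4225 = 30 + 21125 = 21155)
(N - 7649)*(S(-188) + g) = (65889/7361 - 7649)*(-188 + 21155) = -56238400/7361*20967 = -1179150532800/7361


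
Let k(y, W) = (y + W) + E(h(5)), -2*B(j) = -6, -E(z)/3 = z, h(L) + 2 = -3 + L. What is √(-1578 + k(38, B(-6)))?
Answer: I*√1537 ≈ 39.205*I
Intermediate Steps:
h(L) = -5 + L (h(L) = -2 + (-3 + L) = -5 + L)
E(z) = -3*z
B(j) = 3 (B(j) = -½*(-6) = 3)
k(y, W) = W + y (k(y, W) = (y + W) - 3*(-5 + 5) = (W + y) - 3*0 = (W + y) + 0 = W + y)
√(-1578 + k(38, B(-6))) = √(-1578 + (3 + 38)) = √(-1578 + 41) = √(-1537) = I*√1537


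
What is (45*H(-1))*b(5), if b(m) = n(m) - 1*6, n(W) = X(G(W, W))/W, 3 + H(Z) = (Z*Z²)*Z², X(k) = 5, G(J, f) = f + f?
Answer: 900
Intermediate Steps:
G(J, f) = 2*f
H(Z) = -3 + Z⁵ (H(Z) = -3 + (Z*Z²)*Z² = -3 + Z³*Z² = -3 + Z⁵)
n(W) = 5/W
b(m) = -6 + 5/m (b(m) = 5/m - 1*6 = 5/m - 6 = -6 + 5/m)
(45*H(-1))*b(5) = (45*(-3 + (-1)⁵))*(-6 + 5/5) = (45*(-3 - 1))*(-6 + 5*(⅕)) = (45*(-4))*(-6 + 1) = -180*(-5) = 900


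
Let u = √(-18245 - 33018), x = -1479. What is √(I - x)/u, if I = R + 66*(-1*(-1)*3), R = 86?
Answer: -I*√90376669/51263 ≈ -0.18545*I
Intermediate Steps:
I = 284 (I = 86 + 66*(-1*(-1)*3) = 86 + 66*(1*3) = 86 + 66*3 = 86 + 198 = 284)
u = I*√51263 (u = √(-51263) = I*√51263 ≈ 226.41*I)
√(I - x)/u = √(284 - 1*(-1479))/((I*√51263)) = √(284 + 1479)*(-I*√51263/51263) = √1763*(-I*√51263/51263) = -I*√90376669/51263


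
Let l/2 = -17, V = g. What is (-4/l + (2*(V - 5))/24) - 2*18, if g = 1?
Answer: -1847/51 ≈ -36.216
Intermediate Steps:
V = 1
l = -34 (l = 2*(-17) = -34)
(-4/l + (2*(V - 5))/24) - 2*18 = (-4/(-34) + (2*(1 - 5))/24) - 2*18 = (-4*(-1/34) + (2*(-4))*(1/24)) - 36 = (2/17 - 8*1/24) - 36 = (2/17 - 1/3) - 36 = -11/51 - 36 = -1847/51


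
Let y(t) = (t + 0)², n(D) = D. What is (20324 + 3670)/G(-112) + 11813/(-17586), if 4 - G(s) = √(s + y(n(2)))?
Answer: 13599751/17586 + 1161*I*√3 ≈ 773.33 + 2010.9*I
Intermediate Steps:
y(t) = t²
G(s) = 4 - √(4 + s) (G(s) = 4 - √(s + 2²) = 4 - √(s + 4) = 4 - √(4 + s))
(20324 + 3670)/G(-112) + 11813/(-17586) = (20324 + 3670)/(4 - √(4 - 112)) + 11813/(-17586) = 23994/(4 - √(-108)) + 11813*(-1/17586) = 23994/(4 - 6*I*√3) - 11813/17586 = -11813/17586 + 23994/(4 - 6*I*√3)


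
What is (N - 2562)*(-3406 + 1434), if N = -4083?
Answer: 13103940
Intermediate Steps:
(N - 2562)*(-3406 + 1434) = (-4083 - 2562)*(-3406 + 1434) = -6645*(-1972) = 13103940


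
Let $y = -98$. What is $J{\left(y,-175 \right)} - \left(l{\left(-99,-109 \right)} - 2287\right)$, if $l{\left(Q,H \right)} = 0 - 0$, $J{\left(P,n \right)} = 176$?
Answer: $2463$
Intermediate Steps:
$l{\left(Q,H \right)} = 0$ ($l{\left(Q,H \right)} = 0 + 0 = 0$)
$J{\left(y,-175 \right)} - \left(l{\left(-99,-109 \right)} - 2287\right) = 176 - \left(0 - 2287\right) = 176 - -2287 = 176 + 2287 = 2463$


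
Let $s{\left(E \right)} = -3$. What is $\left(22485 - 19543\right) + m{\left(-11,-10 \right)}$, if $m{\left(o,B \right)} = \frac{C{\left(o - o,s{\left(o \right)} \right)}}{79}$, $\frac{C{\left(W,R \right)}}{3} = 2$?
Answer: $\frac{232424}{79} \approx 2942.1$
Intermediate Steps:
$C{\left(W,R \right)} = 6$ ($C{\left(W,R \right)} = 3 \cdot 2 = 6$)
$m{\left(o,B \right)} = \frac{6}{79}$
$\left(22485 - 19543\right) + m{\left(-11,-10 \right)} = \left(22485 - 19543\right) + \frac{6}{79} = 2942 + \frac{6}{79} = \frac{232424}{79}$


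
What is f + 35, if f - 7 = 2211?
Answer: 2253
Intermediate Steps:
f = 2218 (f = 7 + 2211 = 2218)
f + 35 = 2218 + 35 = 2253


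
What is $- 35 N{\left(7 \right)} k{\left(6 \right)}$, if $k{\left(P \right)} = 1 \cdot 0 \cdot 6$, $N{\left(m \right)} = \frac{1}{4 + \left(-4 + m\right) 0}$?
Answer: $0$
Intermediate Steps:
$N{\left(m \right)} = \frac{1}{4}$ ($N{\left(m \right)} = \frac{1}{4 + 0} = \frac{1}{4}$)
$k{\left(P \right)} = 0$ ($k{\left(P \right)} = 0 \cdot 6 = 0$)
$- 35 N{\left(7 \right)} k{\left(6 \right)} = \left(-35\right) \frac{1}{4} \cdot 0 = \left(- \frac{35}{4}\right) 0 = 0$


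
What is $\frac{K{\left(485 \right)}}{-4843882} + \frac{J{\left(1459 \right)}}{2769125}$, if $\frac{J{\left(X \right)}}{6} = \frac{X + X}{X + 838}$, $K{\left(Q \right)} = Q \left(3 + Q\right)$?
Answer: $- \frac{752680482649472}{15405191982622625} \approx -0.048859$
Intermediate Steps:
$J{\left(X \right)} = \frac{12 X}{838 + X}$ ($J{\left(X \right)} = 6 \frac{X + X}{X + 838} = 6 \frac{2 X}{838 + X} = \frac{12 X}{838 + X}$)
$\frac{K{\left(485 \right)}}{-4843882} + \frac{J{\left(1459 \right)}}{2769125} = \frac{485 \left(3 + 485\right)}{-4843882} + \frac{12 \cdot 1459 \frac{1}{838 + 1459}}{2769125} = 485 \cdot 488 \left(- \frac{1}{4843882}\right) + 12 \cdot 1459 \cdot \frac{1}{2297} \cdot \frac{1}{2769125} = 236680 \left(- \frac{1}{4843882}\right) + 12 \cdot 1459 \cdot \frac{1}{2297} \cdot \frac{1}{2769125} = - \frac{118340}{2421941} + \frac{17508}{2297} \cdot \frac{1}{2769125} = - \frac{118340}{2421941} + \frac{17508}{6360680125} = - \frac{752680482649472}{15405191982622625}$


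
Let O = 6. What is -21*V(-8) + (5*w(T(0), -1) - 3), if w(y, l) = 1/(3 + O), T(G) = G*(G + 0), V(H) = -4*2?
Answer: 1490/9 ≈ 165.56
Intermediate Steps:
V(H) = -8
T(G) = G**2 (T(G) = G*G = G**2)
w(y, l) = 1/9 (w(y, l) = 1/(3 + 6) = 1/9)
-21*V(-8) + (5*w(T(0), -1) - 3) = -21*(-8) + (5*(1/9) - 3) = 168 + (5/9 - 3) = 168 - 22/9 = 1490/9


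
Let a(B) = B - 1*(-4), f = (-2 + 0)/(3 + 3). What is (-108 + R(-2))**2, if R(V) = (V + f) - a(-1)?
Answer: 115600/9 ≈ 12844.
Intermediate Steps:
f = -1/3 (f = -2/6 = -2*1/6 = -1/3 ≈ -0.33333)
a(B) = 4 + B (a(B) = B + 4 = 4 + B)
R(V) = -10/3 + V (R(V) = (V - 1/3) - (4 - 1) = (-1/3 + V) - 1*3 = (-1/3 + V) - 3 = -10/3 + V)
(-108 + R(-2))**2 = (-108 + (-10/3 - 2))**2 = (-108 - 16/3)**2 = (-340/3)**2 = 115600/9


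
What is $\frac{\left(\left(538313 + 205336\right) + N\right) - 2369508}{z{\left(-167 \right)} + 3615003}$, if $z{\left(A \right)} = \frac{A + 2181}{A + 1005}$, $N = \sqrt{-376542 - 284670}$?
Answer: $- \frac{681234921}{1514687264} + \frac{1257 i \sqrt{18367}}{757343632} \approx -0.44975 + 0.00022494 i$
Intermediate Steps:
$N = 6 i \sqrt{18367}$ ($N = \sqrt{-661212} = 6 i \sqrt{18367} \approx 813.15 i$)
$z{\left(A \right)} = \frac{2181 + A}{1005 + A}$
$\frac{\left(\left(538313 + 205336\right) + N\right) - 2369508}{z{\left(-167 \right)} + 3615003} = \frac{\left(\left(538313 + 205336\right) + 6 i \sqrt{18367}\right) - 2369508}{\frac{2181 - 167}{1005 - 167} + 3615003} = \frac{\left(743649 + 6 i \sqrt{18367}\right) - 2369508}{\frac{1}{838} \cdot 2014 + 3615003} = \frac{-1625859 + 6 i \sqrt{18367}}{\frac{1}{838} \cdot 2014 + 3615003} = \frac{-1625859 + 6 i \sqrt{18367}}{\frac{1007}{419} + 3615003} = \frac{-1625859 + 6 i \sqrt{18367}}{\frac{1514687264}{419}} = \left(-1625859 + 6 i \sqrt{18367}\right) \frac{419}{1514687264} = - \frac{681234921}{1514687264} + \frac{1257 i \sqrt{18367}}{757343632}$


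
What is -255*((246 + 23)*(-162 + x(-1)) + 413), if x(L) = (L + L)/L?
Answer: 10869885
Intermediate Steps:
x(L) = 2 (x(L) = (2*L)/L = 2)
-255*((246 + 23)*(-162 + x(-1)) + 413) = -255*((246 + 23)*(-162 + 2) + 413) = -255*(269*(-160) + 413) = -255*(-43040 + 413) = -255*(-42627) = 10869885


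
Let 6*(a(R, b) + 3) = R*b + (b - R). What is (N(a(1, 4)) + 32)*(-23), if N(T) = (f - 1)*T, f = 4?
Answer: -1219/2 ≈ -609.50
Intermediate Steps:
a(R, b) = -3 - R/6 + b/6 + R*b/6 (a(R, b) = -3 + (R*b + (b - R))/6 = -3 + (b - R + R*b)/6 = -3 + (-R/6 + b/6 + R*b/6) = -3 - R/6 + b/6 + R*b/6)
N(T) = 3*T (N(T) = (4 - 1)*T = 3*T)
(N(a(1, 4)) + 32)*(-23) = (3*(-3 - ⅙*1 + (⅙)*4 + (⅙)*1*4) + 32)*(-23) = (3*(-3 - ⅙ + ⅔ + ⅔) + 32)*(-23) = (3*(-11/6) + 32)*(-23) = (-11/2 + 32)*(-23) = (53/2)*(-23) = -1219/2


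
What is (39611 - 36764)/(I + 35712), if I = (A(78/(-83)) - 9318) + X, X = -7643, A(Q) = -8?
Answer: 2847/18743 ≈ 0.15190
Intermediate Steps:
I = -16969 (I = (-8 - 9318) - 7643 = -9326 - 7643 = -16969)
(39611 - 36764)/(I + 35712) = (39611 - 36764)/(-16969 + 35712) = 2847/18743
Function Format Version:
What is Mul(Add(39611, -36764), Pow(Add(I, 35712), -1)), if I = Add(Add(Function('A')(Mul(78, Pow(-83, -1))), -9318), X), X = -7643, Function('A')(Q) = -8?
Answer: Rational(2847, 18743) ≈ 0.15190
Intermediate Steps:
I = -16969 (I = Add(Add(-8, -9318), -7643) = Add(-9326, -7643) = -16969)
Mul(Add(39611, -36764), Pow(Add(I, 35712), -1)) = Mul(Add(39611, -36764), Pow(Add(-16969, 35712), -1)) = Mul(2847, Pow(18743, -1)) = Mul(2847, Rational(1, 18743)) = Rational(2847, 18743)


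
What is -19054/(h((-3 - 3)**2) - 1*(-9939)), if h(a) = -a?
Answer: -19054/9903 ≈ -1.9241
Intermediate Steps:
-19054/(h((-3 - 3)**2) - 1*(-9939)) = -19054/(-(-3 - 3)**2 - 1*(-9939)) = -19054/(-1*(-6)**2 + 9939) = -19054/(-1*36 + 9939) = -19054/(-36 + 9939) = -19054/9903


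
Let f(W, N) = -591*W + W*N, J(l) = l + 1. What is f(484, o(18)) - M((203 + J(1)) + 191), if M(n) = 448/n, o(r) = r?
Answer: -27455980/99 ≈ -2.7733e+5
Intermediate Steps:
J(l) = 1 + l
f(W, N) = -591*W + N*W
f(484, o(18)) - M((203 + J(1)) + 191) = 484*(-591 + 18) - 448/((203 + (1 + 1)) + 191) = 484*(-573) - 448/((203 + 2) + 191) = -277332 - 448/(205 + 191) = -277332 - 448/396 = -277332 - 1*112/99 = -277332 - 112/99 = -27455980/99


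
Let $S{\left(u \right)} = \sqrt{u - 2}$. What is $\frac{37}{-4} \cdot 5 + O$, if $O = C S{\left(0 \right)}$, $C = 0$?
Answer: $- \frac{185}{4} \approx -46.25$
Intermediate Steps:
$S{\left(u \right)} = \sqrt{-2 + u}$
$O = 0$ ($O = 0 \sqrt{-2 + 0} = 0 \sqrt{-2} = 0 i \sqrt{2} = 0$)
$\frac{37}{-4} \cdot 5 + O = \frac{37}{-4} \cdot 5 + 0 = 37 \left(- \frac{1}{4}\right) 5 + 0 = \left(- \frac{37}{4}\right) 5 + 0 = - \frac{185}{4} + 0 = - \frac{185}{4}$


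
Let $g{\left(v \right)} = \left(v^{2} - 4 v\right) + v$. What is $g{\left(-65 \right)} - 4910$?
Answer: $-490$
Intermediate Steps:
$g{\left(v \right)} = v^{2} - 3 v$
$g{\left(-65 \right)} - 4910 = - 65 \left(-3 - 65\right) - 4910 = \left(-65\right) \left(-68\right) - 4910 = 4420 - 4910 = -490$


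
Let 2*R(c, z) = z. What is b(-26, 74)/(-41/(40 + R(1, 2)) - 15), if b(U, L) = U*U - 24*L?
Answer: 275/4 ≈ 68.750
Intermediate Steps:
R(c, z) = z/2
b(U, L) = U² - 24*L
b(-26, 74)/(-41/(40 + R(1, 2)) - 15) = ((-26)² - 24*74)/(-41/(40 + (½)*2) - 15) = (676 - 1776)/(-41/(40 + 1) - 15) = -1100/(-41/41 - 15) = -1100/((1/41)*(-41) - 15) = -1100/(-1 - 15) = -1100/(-16) = -1100*(-1/16) = 275/4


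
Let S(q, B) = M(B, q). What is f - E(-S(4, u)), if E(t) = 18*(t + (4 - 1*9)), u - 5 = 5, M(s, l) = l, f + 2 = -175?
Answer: -15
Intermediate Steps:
f = -177 (f = -2 - 175 = -177)
u = 10 (u = 5 + 5 = 10)
S(q, B) = q
E(t) = -90 + 18*t (E(t) = 18*(t + (4 - 9)) = 18*(t - 5) = 18*(-5 + t) = -90 + 18*t)
f - E(-S(4, u)) = -177 - (-90 + 18*(-1*4)) = -177 - (-90 + 18*(-4)) = -177 - (-90 - 72) = -177 - 1*(-162) = -177 + 162 = -15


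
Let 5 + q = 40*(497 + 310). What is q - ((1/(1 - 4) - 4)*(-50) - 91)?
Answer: 96448/3 ≈ 32149.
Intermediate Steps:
q = 32275 (q = -5 + 40*(497 + 310) = -5 + 40*807 = -5 + 32280 = 32275)
q - ((1/(1 - 4) - 4)*(-50) - 91) = 32275 - ((1/(1 - 4) - 4)*(-50) - 91) = 32275 - ((1/(-3) - 4)*(-50) - 91) = 32275 - ((-⅓*1 - 4)*(-50) - 91) = 32275 - ((-⅓ - 4)*(-50) - 91) = 32275 - (-13/3*(-50) - 91) = 32275 - (650/3 - 91) = 32275 - 1*377/3 = 32275 - 377/3 = 96448/3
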